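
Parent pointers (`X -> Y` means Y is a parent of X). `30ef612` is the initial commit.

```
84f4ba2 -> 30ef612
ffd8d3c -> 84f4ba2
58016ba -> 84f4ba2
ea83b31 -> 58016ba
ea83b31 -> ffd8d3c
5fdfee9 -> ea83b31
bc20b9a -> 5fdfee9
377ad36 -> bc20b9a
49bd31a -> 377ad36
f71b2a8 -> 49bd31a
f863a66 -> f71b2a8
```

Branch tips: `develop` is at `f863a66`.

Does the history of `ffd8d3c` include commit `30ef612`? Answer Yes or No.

Yes

Ancestors of ffd8d3c (commits reachable by following parents): {30ef612, 84f4ba2, ffd8d3c}.
30ef612 is in that set, so it is an ancestor of ffd8d3c.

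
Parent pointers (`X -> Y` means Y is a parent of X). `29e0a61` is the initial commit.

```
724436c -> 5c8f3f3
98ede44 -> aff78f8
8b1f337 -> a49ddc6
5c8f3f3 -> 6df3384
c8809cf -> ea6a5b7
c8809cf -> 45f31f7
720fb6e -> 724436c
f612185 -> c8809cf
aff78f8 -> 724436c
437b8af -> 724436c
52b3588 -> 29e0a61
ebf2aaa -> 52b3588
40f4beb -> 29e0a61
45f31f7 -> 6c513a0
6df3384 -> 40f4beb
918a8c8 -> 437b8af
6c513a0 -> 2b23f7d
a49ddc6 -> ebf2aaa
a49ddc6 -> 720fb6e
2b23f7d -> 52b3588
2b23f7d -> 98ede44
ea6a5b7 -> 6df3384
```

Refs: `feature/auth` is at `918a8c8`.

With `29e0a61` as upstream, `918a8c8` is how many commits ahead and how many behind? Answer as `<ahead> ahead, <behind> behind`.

6 ahead, 0 behind

Reachable from 918a8c8: {29e0a61, 40f4beb, 437b8af, 5c8f3f3, 6df3384, 724436c, 918a8c8}.
Reachable from 29e0a61: {29e0a61}.
Only in 918a8c8's history (ahead): {40f4beb, 437b8af, 5c8f3f3, 6df3384, 724436c, 918a8c8} — 6.
Only in 29e0a61's history (behind): {} — 0.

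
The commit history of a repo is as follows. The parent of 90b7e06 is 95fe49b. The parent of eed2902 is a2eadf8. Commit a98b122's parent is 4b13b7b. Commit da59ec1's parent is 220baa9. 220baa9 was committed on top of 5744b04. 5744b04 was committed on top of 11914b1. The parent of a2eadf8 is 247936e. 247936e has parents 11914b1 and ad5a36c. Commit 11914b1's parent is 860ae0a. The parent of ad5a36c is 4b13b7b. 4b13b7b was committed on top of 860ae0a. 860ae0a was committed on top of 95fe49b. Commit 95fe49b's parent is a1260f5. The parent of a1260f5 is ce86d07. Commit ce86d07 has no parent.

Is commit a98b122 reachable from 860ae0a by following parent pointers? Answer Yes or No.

Ancestors of 860ae0a: {860ae0a, 95fe49b, a1260f5, ce86d07}.
a98b122 is not in that set, so it is not an ancestor of 860ae0a.

No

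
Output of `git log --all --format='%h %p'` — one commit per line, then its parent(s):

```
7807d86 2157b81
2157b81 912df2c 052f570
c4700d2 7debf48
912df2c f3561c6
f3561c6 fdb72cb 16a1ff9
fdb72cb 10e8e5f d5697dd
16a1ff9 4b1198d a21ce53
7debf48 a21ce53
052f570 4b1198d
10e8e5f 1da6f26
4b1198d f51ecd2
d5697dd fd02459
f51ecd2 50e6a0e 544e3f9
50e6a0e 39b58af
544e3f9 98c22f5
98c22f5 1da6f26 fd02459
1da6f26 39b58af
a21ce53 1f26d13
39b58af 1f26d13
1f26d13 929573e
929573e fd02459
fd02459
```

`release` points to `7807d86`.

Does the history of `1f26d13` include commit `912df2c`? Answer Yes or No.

No

Ancestors of 1f26d13: {1f26d13, 929573e, fd02459}.
912df2c is not in that set, so it is not an ancestor of 1f26d13.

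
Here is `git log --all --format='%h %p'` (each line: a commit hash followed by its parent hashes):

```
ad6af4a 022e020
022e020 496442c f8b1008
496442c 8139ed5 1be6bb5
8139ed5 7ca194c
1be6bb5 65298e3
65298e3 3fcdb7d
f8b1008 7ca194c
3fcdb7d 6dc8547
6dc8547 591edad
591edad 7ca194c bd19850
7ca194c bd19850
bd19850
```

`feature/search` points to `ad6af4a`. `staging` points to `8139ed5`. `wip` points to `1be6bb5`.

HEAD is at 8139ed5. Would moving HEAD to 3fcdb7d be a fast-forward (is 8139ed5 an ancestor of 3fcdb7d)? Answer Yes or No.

A fast-forward from 8139ed5 to 3fcdb7d is possible iff 8139ed5 is an ancestor of 3fcdb7d.
Ancestors of 3fcdb7d: {3fcdb7d, 591edad, 6dc8547, 7ca194c, bd19850}.
8139ed5 is not among them, so fast-forward is not possible.

No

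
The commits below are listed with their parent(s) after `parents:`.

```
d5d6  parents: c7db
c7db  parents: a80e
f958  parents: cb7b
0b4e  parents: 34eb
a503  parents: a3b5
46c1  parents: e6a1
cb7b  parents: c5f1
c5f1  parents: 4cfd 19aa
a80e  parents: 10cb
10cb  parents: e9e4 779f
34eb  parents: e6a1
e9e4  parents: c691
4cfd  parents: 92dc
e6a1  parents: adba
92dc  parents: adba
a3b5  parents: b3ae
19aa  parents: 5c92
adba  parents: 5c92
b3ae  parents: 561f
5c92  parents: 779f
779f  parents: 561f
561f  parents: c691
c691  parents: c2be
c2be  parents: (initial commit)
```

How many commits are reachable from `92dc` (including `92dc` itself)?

7

Walking parent pointers from 92dc: reachable set = {561f, 5c92, 779f, 92dc, adba, c2be, c691}.
That is 7 commits.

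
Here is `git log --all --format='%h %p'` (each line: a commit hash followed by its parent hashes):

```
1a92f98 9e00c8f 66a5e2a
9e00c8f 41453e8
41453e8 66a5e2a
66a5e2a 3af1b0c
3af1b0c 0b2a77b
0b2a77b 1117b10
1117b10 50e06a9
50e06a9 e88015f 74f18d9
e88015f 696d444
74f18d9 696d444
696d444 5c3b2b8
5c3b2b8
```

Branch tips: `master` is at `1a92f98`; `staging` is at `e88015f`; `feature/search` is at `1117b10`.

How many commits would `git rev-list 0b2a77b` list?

7

Walking parent pointers from 0b2a77b: reachable set = {0b2a77b, 1117b10, 50e06a9, 5c3b2b8, 696d444, 74f18d9, e88015f}.
That is 7 commits.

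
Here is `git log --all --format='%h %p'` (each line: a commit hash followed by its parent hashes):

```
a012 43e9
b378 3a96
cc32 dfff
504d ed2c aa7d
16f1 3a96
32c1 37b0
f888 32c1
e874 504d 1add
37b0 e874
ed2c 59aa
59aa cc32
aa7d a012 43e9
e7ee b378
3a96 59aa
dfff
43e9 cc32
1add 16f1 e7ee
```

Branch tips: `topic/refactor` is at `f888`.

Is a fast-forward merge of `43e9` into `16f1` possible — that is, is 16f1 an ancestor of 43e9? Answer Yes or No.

A fast-forward from 16f1 to 43e9 is possible iff 16f1 is an ancestor of 43e9.
Ancestors of 43e9: {43e9, cc32, dfff}.
16f1 is not among them, so fast-forward is not possible.

No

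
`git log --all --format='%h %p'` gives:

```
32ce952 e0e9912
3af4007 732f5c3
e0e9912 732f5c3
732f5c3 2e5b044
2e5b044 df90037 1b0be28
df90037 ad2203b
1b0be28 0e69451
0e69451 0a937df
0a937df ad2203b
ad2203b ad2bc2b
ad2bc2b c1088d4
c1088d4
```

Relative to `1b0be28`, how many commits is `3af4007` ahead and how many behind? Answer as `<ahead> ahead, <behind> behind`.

4 ahead, 0 behind

Reachable from 3af4007: {0a937df, 0e69451, 1b0be28, 2e5b044, 3af4007, 732f5c3, ad2203b, ad2bc2b, c1088d4, df90037}.
Reachable from 1b0be28: {0a937df, 0e69451, 1b0be28, ad2203b, ad2bc2b, c1088d4}.
Only in 3af4007's history (ahead): {2e5b044, 3af4007, 732f5c3, df90037} — 4.
Only in 1b0be28's history (behind): {} — 0.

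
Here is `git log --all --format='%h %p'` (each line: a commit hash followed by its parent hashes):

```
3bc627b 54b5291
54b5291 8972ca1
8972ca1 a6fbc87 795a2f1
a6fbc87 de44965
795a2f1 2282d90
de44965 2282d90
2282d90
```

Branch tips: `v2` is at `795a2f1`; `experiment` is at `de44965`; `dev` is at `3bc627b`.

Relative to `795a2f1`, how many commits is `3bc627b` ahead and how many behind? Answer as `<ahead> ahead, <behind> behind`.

5 ahead, 0 behind

Reachable from 3bc627b: {2282d90, 3bc627b, 54b5291, 795a2f1, 8972ca1, a6fbc87, de44965}.
Reachable from 795a2f1: {2282d90, 795a2f1}.
Only in 3bc627b's history (ahead): {3bc627b, 54b5291, 8972ca1, a6fbc87, de44965} — 5.
Only in 795a2f1's history (behind): {} — 0.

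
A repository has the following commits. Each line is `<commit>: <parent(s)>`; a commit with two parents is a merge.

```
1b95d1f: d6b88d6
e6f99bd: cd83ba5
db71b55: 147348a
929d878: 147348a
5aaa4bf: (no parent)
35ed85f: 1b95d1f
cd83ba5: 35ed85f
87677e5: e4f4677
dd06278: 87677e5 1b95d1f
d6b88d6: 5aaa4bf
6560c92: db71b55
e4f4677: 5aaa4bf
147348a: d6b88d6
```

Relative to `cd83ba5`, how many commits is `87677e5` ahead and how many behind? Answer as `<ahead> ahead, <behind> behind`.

2 ahead, 4 behind

Reachable from 87677e5: {5aaa4bf, 87677e5, e4f4677}.
Reachable from cd83ba5: {1b95d1f, 35ed85f, 5aaa4bf, cd83ba5, d6b88d6}.
Only in 87677e5's history (ahead): {87677e5, e4f4677} — 2.
Only in cd83ba5's history (behind): {1b95d1f, 35ed85f, cd83ba5, d6b88d6} — 4.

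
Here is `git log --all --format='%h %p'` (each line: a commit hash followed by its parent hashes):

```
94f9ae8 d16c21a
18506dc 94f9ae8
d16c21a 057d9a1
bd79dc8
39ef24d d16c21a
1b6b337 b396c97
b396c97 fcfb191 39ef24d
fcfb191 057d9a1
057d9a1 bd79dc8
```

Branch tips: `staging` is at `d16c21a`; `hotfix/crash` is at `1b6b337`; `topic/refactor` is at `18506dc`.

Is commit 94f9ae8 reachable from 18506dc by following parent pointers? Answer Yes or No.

Yes

Ancestors of 18506dc (commits reachable by following parents): {057d9a1, 18506dc, 94f9ae8, bd79dc8, d16c21a}.
94f9ae8 is in that set, so it is an ancestor of 18506dc.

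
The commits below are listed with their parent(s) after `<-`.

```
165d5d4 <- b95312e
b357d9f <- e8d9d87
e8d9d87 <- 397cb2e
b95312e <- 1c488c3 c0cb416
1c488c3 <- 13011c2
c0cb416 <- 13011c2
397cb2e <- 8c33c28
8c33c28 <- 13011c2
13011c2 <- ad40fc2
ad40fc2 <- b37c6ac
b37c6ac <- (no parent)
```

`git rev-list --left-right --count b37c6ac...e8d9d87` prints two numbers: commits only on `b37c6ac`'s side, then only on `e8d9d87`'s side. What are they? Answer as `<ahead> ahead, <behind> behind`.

Reachable from b37c6ac: {b37c6ac}.
Reachable from e8d9d87: {13011c2, 397cb2e, 8c33c28, ad40fc2, b37c6ac, e8d9d87}.
Only in b37c6ac's history (ahead): {} — 0.
Only in e8d9d87's history (behind): {13011c2, 397cb2e, 8c33c28, ad40fc2, e8d9d87} — 5.

0 ahead, 5 behind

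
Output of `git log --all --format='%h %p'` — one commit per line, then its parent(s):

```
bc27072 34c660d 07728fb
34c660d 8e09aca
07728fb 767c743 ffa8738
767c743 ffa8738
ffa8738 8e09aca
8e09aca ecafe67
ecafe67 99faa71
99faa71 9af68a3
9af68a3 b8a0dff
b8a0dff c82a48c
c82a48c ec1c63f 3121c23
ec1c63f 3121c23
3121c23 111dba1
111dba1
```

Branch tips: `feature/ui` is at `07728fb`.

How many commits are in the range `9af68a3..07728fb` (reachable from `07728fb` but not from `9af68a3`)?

Reachable from 07728fb: {07728fb, 111dba1, 3121c23, 767c743, 8e09aca, 99faa71, 9af68a3, b8a0dff, c82a48c, ec1c63f, ecafe67, ffa8738}.
Reachable from 9af68a3: {111dba1, 3121c23, 9af68a3, b8a0dff, c82a48c, ec1c63f}.
In 07728fb's history but not 9af68a3's: {07728fb, 767c743, 8e09aca, 99faa71, ecafe67, ffa8738} — 6 commits.

6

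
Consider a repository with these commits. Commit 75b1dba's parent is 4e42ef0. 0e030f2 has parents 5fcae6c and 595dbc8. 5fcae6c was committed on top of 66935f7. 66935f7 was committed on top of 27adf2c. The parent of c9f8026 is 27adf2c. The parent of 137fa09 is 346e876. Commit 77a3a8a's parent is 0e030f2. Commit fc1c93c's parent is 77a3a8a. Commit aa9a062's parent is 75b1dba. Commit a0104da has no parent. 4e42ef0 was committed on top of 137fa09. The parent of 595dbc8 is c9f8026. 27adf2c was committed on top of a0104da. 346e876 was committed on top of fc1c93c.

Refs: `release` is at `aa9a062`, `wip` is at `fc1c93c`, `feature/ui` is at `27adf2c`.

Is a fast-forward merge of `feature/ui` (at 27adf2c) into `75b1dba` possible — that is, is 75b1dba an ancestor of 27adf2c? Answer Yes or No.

No

A fast-forward from 75b1dba to 27adf2c is possible iff 75b1dba is an ancestor of 27adf2c.
Ancestors of 27adf2c: {27adf2c, a0104da}.
75b1dba is not among them, so fast-forward is not possible.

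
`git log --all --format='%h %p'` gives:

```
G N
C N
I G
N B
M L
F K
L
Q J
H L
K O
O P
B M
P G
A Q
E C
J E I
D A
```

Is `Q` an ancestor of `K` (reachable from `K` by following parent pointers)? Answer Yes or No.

No

Ancestors of K: {B, G, K, L, M, N, O, P}.
Q is not in that set, so it is not an ancestor of K.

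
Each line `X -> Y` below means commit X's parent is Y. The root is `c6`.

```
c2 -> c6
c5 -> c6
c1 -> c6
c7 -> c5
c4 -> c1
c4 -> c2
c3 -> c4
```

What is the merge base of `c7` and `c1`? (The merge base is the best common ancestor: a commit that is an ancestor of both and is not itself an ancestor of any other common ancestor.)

Ancestors of c7: {c5, c6, c7}.
Ancestors of c1: {c1, c6}.
Common ancestors: {c6}.
The only common ancestor is c6, so it is the merge base.

c6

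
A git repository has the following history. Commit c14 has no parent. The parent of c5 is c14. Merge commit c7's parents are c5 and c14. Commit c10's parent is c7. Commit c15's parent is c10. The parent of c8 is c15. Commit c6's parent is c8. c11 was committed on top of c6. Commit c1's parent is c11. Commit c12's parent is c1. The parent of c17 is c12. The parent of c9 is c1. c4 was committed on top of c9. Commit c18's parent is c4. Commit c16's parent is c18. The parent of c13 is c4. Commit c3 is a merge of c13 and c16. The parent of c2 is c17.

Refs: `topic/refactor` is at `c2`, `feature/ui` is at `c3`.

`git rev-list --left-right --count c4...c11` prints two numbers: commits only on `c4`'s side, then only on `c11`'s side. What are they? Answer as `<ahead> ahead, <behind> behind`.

3 ahead, 0 behind

Reachable from c4: {c1, c10, c11, c14, c15, c4, c5, c6, c7, c8, c9}.
Reachable from c11: {c10, c11, c14, c15, c5, c6, c7, c8}.
Only in c4's history (ahead): {c1, c4, c9} — 3.
Only in c11's history (behind): {} — 0.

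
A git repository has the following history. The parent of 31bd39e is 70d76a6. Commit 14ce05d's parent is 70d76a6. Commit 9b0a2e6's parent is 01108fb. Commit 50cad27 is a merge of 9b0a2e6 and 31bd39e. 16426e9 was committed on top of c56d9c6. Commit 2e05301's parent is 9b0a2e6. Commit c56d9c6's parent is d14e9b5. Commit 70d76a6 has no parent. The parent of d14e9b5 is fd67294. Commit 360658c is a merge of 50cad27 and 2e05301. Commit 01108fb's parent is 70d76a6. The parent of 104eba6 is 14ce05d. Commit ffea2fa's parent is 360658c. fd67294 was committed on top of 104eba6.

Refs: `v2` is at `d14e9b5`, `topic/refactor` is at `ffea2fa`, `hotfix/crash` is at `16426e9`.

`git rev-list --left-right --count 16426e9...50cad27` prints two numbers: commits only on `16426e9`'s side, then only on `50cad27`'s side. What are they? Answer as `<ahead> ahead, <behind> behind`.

6 ahead, 4 behind

Reachable from 16426e9: {104eba6, 14ce05d, 16426e9, 70d76a6, c56d9c6, d14e9b5, fd67294}.
Reachable from 50cad27: {01108fb, 31bd39e, 50cad27, 70d76a6, 9b0a2e6}.
Only in 16426e9's history (ahead): {104eba6, 14ce05d, 16426e9, c56d9c6, d14e9b5, fd67294} — 6.
Only in 50cad27's history (behind): {01108fb, 31bd39e, 50cad27, 9b0a2e6} — 4.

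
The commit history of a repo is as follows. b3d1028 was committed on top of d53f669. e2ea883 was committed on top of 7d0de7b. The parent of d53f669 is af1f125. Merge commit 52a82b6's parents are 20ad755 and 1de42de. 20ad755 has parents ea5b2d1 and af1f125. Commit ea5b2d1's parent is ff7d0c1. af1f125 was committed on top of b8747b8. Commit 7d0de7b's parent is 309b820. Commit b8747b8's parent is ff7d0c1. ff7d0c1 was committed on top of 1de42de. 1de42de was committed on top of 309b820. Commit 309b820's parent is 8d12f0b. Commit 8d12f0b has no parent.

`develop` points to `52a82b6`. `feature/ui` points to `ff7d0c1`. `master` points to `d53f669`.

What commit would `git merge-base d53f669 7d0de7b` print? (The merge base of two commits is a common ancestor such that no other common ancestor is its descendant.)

Ancestors of d53f669: {1de42de, 309b820, 8d12f0b, af1f125, b8747b8, d53f669, ff7d0c1}.
Ancestors of 7d0de7b: {309b820, 7d0de7b, 8d12f0b}.
Common ancestors: {309b820, 8d12f0b}.
Among these, 309b820 is not an ancestor of any other common ancestor — it is the merge base.

309b820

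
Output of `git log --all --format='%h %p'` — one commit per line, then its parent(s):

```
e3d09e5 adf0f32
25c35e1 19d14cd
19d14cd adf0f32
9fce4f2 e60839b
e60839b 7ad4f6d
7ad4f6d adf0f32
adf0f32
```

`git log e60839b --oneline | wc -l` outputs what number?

Walking parent pointers from e60839b: reachable set = {7ad4f6d, adf0f32, e60839b}.
That is 3 commits.

3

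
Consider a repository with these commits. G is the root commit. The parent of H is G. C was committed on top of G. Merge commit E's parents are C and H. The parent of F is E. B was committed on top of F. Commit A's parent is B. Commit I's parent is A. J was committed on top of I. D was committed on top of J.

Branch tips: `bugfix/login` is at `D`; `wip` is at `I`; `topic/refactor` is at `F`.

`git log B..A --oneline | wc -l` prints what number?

Reachable from A: {A, B, C, E, F, G, H}.
Reachable from B: {B, C, E, F, G, H}.
In A's history but not B's: {A} — 1 commit.

1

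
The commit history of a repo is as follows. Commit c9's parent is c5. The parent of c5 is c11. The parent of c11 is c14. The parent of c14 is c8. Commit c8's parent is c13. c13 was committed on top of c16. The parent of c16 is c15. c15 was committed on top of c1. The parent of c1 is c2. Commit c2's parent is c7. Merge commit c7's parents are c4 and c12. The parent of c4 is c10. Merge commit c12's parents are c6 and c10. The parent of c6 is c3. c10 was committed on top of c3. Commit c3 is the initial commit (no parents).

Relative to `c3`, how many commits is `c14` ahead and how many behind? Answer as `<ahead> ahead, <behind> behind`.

Reachable from c14: {c1, c10, c12, c13, c14, c15, c16, c2, c3, c4, c6, c7, c8}.
Reachable from c3: {c3}.
Only in c14's history (ahead): {c1, c10, c12, c13, c14, c15, c16, c2, c4, c6, c7, c8} — 12.
Only in c3's history (behind): {} — 0.

12 ahead, 0 behind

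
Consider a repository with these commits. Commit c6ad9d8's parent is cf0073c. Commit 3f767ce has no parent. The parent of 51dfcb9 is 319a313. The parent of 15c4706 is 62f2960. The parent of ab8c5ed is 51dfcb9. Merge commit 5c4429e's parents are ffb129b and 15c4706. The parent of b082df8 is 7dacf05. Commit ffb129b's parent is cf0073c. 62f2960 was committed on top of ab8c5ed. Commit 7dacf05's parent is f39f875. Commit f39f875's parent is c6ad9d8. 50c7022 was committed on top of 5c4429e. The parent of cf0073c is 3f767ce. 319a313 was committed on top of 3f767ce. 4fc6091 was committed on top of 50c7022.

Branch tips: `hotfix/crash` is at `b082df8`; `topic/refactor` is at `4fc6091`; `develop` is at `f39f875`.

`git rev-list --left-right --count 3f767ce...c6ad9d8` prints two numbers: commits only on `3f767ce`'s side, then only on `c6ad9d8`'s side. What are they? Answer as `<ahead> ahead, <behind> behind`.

Reachable from 3f767ce: {3f767ce}.
Reachable from c6ad9d8: {3f767ce, c6ad9d8, cf0073c}.
Only in 3f767ce's history (ahead): {} — 0.
Only in c6ad9d8's history (behind): {c6ad9d8, cf0073c} — 2.

0 ahead, 2 behind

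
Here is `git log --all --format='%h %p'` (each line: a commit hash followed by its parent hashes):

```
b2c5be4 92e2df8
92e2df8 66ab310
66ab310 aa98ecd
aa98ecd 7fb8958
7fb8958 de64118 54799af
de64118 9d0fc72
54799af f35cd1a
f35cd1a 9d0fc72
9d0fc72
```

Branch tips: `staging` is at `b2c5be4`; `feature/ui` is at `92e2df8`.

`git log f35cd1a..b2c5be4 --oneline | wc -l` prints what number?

Reachable from b2c5be4: {54799af, 66ab310, 7fb8958, 92e2df8, 9d0fc72, aa98ecd, b2c5be4, de64118, f35cd1a}.
Reachable from f35cd1a: {9d0fc72, f35cd1a}.
In b2c5be4's history but not f35cd1a's: {54799af, 66ab310, 7fb8958, 92e2df8, aa98ecd, b2c5be4, de64118} — 7 commits.

7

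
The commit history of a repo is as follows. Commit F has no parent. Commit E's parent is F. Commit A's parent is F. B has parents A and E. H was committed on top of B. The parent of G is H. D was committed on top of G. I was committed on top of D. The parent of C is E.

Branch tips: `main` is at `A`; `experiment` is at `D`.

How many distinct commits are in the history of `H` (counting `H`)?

5

Walking parent pointers from H: reachable set = {A, B, E, F, H}.
That is 5 commits.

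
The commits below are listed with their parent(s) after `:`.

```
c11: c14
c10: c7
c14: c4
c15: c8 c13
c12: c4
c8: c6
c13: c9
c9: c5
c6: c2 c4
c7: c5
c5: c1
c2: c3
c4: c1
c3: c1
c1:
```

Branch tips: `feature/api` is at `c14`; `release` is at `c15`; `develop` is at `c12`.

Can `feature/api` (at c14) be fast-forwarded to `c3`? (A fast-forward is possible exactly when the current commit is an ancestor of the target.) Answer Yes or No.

No

A fast-forward from c14 to c3 is possible iff c14 is an ancestor of c3.
Ancestors of c3: {c1, c3}.
c14 is not among them, so fast-forward is not possible.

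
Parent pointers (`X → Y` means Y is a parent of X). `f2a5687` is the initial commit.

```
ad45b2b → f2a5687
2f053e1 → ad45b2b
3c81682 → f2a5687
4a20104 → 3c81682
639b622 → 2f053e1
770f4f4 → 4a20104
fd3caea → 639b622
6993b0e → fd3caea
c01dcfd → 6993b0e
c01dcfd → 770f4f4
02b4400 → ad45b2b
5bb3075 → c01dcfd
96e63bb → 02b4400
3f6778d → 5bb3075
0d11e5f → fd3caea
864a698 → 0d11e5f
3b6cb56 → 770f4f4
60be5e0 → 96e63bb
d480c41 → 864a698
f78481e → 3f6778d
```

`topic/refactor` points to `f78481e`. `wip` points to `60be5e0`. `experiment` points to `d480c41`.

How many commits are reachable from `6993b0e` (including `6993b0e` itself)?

6

Walking parent pointers from 6993b0e: reachable set = {2f053e1, 639b622, 6993b0e, ad45b2b, f2a5687, fd3caea}.
That is 6 commits.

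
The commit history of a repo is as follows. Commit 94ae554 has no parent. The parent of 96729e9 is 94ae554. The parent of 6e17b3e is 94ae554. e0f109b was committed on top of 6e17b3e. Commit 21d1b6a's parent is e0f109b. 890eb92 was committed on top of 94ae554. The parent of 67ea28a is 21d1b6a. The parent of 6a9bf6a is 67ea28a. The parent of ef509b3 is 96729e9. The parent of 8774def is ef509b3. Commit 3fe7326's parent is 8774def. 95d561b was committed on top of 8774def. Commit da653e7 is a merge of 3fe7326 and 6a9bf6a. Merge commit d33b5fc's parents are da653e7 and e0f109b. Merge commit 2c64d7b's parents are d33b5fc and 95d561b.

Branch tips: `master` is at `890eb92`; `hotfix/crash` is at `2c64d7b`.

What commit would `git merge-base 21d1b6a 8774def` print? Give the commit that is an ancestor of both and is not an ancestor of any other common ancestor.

94ae554

Ancestors of 21d1b6a: {21d1b6a, 6e17b3e, 94ae554, e0f109b}.
Ancestors of 8774def: {8774def, 94ae554, 96729e9, ef509b3}.
Common ancestors: {94ae554}.
The only common ancestor is 94ae554, so it is the merge base.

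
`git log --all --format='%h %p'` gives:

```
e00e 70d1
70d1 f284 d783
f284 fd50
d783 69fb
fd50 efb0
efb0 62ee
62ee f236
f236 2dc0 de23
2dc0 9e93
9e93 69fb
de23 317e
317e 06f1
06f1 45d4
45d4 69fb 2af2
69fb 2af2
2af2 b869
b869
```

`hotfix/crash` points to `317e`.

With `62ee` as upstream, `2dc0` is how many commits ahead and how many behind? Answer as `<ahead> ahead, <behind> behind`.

0 ahead, 6 behind

Reachable from 2dc0: {2af2, 2dc0, 69fb, 9e93, b869}.
Reachable from 62ee: {06f1, 2af2, 2dc0, 317e, 45d4, 62ee, 69fb, 9e93, b869, de23, f236}.
Only in 2dc0's history (ahead): {} — 0.
Only in 62ee's history (behind): {06f1, 317e, 45d4, 62ee, de23, f236} — 6.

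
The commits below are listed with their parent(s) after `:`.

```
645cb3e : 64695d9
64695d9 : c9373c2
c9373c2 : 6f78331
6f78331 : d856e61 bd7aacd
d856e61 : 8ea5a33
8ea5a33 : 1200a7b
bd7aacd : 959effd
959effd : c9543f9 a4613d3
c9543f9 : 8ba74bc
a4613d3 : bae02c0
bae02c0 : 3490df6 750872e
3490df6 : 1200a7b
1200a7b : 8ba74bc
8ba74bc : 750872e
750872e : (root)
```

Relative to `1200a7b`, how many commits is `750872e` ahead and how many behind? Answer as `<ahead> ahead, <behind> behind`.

0 ahead, 2 behind

Reachable from 750872e: {750872e}.
Reachable from 1200a7b: {1200a7b, 750872e, 8ba74bc}.
Only in 750872e's history (ahead): {} — 0.
Only in 1200a7b's history (behind): {1200a7b, 8ba74bc} — 2.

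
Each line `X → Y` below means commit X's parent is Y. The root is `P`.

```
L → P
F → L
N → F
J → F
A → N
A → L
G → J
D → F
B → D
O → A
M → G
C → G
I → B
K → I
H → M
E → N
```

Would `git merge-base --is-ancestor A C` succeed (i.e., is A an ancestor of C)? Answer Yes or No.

Ancestors of C: {C, F, G, J, L, P}.
A is not in that set, so it is not an ancestor of C.

No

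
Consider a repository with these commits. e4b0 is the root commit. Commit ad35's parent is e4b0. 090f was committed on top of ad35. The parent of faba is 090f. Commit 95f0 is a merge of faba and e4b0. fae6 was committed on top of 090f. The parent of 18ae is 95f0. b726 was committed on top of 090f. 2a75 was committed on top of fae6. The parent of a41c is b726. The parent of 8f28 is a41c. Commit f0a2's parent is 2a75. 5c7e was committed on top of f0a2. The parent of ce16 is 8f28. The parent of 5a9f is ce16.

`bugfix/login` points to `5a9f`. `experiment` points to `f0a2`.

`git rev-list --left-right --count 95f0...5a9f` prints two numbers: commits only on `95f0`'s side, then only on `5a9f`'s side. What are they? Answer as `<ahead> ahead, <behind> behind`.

2 ahead, 5 behind

Reachable from 95f0: {090f, 95f0, ad35, e4b0, faba}.
Reachable from 5a9f: {090f, 5a9f, 8f28, a41c, ad35, b726, ce16, e4b0}.
Only in 95f0's history (ahead): {95f0, faba} — 2.
Only in 5a9f's history (behind): {5a9f, 8f28, a41c, b726, ce16} — 5.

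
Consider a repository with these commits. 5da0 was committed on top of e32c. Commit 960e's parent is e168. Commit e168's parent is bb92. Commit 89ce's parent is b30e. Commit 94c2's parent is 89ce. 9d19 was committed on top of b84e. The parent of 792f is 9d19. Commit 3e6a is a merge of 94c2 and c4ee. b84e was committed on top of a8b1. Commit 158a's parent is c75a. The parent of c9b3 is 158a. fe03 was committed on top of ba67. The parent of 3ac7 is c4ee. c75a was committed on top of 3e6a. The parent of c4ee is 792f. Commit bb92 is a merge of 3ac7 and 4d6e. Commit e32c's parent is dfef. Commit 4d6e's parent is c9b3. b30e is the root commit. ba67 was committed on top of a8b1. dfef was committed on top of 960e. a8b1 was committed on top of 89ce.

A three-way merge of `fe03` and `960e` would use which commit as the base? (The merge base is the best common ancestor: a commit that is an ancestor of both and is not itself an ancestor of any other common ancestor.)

Ancestors of fe03: {89ce, a8b1, b30e, ba67, fe03}.
Ancestors of 960e: {158a, 3ac7, 3e6a, 4d6e, 792f, 89ce, 94c2, 960e, 9d19, a8b1, b30e, b84e, bb92, c4ee, c75a, c9b3, e168}.
Common ancestors: {89ce, a8b1, b30e}.
Among these, a8b1 is not an ancestor of any other common ancestor — it is the merge base.

a8b1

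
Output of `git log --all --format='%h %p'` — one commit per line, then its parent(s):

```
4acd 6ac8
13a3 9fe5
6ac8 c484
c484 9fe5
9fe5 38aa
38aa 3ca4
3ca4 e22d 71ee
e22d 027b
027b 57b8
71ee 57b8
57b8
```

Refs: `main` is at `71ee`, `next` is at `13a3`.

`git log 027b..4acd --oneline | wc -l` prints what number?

Reachable from 4acd: {027b, 38aa, 3ca4, 4acd, 57b8, 6ac8, 71ee, 9fe5, c484, e22d}.
Reachable from 027b: {027b, 57b8}.
In 4acd's history but not 027b's: {38aa, 3ca4, 4acd, 6ac8, 71ee, 9fe5, c484, e22d} — 8 commits.

8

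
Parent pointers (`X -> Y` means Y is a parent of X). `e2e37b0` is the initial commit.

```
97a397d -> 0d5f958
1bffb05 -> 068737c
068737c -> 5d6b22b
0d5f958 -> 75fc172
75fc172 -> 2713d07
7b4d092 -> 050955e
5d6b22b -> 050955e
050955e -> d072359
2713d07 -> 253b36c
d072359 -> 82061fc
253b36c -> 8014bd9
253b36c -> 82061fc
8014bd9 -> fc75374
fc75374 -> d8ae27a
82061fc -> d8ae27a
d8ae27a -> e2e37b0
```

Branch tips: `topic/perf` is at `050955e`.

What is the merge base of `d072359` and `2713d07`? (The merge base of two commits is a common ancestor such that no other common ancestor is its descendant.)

Ancestors of d072359: {82061fc, d072359, d8ae27a, e2e37b0}.
Ancestors of 2713d07: {253b36c, 2713d07, 8014bd9, 82061fc, d8ae27a, e2e37b0, fc75374}.
Common ancestors: {82061fc, d8ae27a, e2e37b0}.
Among these, 82061fc is not an ancestor of any other common ancestor — it is the merge base.

82061fc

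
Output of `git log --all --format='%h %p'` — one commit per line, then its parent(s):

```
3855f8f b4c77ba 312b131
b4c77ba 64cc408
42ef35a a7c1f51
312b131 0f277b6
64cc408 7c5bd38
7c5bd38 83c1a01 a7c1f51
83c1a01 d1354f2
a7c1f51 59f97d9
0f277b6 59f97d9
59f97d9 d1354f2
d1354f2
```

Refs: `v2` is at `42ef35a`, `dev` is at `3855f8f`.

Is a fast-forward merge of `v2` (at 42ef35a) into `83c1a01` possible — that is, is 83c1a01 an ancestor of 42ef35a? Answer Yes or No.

A fast-forward from 83c1a01 to 42ef35a is possible iff 83c1a01 is an ancestor of 42ef35a.
Ancestors of 42ef35a: {42ef35a, 59f97d9, a7c1f51, d1354f2}.
83c1a01 is not among them, so fast-forward is not possible.

No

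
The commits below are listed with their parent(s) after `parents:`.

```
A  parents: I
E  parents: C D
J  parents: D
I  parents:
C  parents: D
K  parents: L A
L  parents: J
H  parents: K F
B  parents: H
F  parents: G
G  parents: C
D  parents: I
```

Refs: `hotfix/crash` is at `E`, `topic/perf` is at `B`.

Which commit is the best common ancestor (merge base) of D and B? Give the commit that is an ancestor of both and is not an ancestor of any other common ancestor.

D

Ancestors of D: {D, I}.
Ancestors of B: {A, B, C, D, F, G, H, I, J, K, L}.
Common ancestors: {D, I}.
Among these, D is not an ancestor of any other common ancestor — it is the merge base.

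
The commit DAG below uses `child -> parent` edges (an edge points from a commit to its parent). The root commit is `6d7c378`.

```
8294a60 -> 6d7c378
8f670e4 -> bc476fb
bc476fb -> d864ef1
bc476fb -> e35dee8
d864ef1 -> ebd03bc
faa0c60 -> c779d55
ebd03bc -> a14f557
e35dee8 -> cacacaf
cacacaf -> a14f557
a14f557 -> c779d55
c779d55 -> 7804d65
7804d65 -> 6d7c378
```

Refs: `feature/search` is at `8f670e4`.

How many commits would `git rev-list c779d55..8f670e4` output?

7

Reachable from 8f670e4: {6d7c378, 7804d65, 8f670e4, a14f557, bc476fb, c779d55, cacacaf, d864ef1, e35dee8, ebd03bc}.
Reachable from c779d55: {6d7c378, 7804d65, c779d55}.
In 8f670e4's history but not c779d55's: {8f670e4, a14f557, bc476fb, cacacaf, d864ef1, e35dee8, ebd03bc} — 7 commits.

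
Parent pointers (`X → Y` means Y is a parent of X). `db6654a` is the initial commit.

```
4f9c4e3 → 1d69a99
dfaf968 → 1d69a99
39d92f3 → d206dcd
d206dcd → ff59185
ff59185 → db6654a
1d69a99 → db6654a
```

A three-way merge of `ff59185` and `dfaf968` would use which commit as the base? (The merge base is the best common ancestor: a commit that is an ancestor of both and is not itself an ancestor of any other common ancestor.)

Ancestors of ff59185: {db6654a, ff59185}.
Ancestors of dfaf968: {1d69a99, db6654a, dfaf968}.
Common ancestors: {db6654a}.
The only common ancestor is db6654a, so it is the merge base.

db6654a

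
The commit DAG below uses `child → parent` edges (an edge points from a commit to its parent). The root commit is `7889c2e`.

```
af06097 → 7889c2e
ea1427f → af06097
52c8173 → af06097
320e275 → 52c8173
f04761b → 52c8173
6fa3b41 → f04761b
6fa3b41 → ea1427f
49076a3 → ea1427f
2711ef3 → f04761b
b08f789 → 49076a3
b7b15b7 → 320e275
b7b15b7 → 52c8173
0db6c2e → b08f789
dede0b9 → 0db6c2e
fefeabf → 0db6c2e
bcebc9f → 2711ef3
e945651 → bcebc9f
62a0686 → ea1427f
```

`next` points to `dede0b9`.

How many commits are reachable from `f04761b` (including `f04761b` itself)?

Walking parent pointers from f04761b: reachable set = {52c8173, 7889c2e, af06097, f04761b}.
That is 4 commits.

4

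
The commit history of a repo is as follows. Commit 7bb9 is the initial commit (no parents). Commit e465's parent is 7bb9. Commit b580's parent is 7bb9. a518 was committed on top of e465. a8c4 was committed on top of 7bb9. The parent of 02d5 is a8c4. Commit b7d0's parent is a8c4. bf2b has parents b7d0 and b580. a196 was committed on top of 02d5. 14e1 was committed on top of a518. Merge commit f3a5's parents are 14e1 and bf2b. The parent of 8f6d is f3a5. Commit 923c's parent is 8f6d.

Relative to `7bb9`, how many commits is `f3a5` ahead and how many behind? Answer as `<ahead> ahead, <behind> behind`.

8 ahead, 0 behind

Reachable from f3a5: {14e1, 7bb9, a518, a8c4, b580, b7d0, bf2b, e465, f3a5}.
Reachable from 7bb9: {7bb9}.
Only in f3a5's history (ahead): {14e1, a518, a8c4, b580, b7d0, bf2b, e465, f3a5} — 8.
Only in 7bb9's history (behind): {} — 0.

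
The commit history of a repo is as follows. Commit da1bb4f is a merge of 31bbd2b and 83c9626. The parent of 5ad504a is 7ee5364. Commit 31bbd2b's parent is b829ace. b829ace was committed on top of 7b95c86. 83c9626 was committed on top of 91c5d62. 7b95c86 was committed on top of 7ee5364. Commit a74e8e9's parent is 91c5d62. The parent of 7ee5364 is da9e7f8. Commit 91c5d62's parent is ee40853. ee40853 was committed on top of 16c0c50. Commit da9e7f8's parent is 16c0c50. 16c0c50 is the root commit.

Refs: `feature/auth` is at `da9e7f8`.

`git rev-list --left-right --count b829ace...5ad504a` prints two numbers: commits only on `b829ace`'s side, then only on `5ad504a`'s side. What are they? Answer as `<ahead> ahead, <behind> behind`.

2 ahead, 1 behind

Reachable from b829ace: {16c0c50, 7b95c86, 7ee5364, b829ace, da9e7f8}.
Reachable from 5ad504a: {16c0c50, 5ad504a, 7ee5364, da9e7f8}.
Only in b829ace's history (ahead): {7b95c86, b829ace} — 2.
Only in 5ad504a's history (behind): {5ad504a} — 1.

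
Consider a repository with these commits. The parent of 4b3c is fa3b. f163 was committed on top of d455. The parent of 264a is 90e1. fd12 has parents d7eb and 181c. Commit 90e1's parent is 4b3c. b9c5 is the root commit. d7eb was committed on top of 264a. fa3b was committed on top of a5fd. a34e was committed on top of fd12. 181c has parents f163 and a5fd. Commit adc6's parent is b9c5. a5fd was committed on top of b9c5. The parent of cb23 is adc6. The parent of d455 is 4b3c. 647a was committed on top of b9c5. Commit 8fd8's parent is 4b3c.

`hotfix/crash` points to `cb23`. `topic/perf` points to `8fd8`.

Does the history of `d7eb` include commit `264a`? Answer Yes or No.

Ancestors of d7eb (commits reachable by following parents): {264a, 4b3c, 90e1, a5fd, b9c5, d7eb, fa3b}.
264a is in that set, so it is an ancestor of d7eb.

Yes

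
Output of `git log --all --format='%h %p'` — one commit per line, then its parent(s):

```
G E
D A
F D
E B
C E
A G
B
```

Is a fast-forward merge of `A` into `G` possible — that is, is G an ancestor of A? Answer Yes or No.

Yes

A fast-forward from G to A is possible iff G is an ancestor of A.
Ancestors of A: {A, B, E, G}.
G is among them, so fast-forward is possible.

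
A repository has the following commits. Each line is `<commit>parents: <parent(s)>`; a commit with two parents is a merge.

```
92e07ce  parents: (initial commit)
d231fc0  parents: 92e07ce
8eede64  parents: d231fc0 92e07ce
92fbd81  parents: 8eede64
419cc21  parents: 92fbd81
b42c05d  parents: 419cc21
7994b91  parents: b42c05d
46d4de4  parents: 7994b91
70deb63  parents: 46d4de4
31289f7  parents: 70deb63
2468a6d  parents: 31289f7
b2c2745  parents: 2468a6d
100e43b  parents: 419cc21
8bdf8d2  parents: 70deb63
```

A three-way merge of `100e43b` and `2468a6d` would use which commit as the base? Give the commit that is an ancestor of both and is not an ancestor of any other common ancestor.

419cc21

Ancestors of 100e43b: {100e43b, 419cc21, 8eede64, 92e07ce, 92fbd81, d231fc0}.
Ancestors of 2468a6d: {2468a6d, 31289f7, 419cc21, 46d4de4, 70deb63, 7994b91, 8eede64, 92e07ce, 92fbd81, b42c05d, d231fc0}.
Common ancestors: {419cc21, 8eede64, 92e07ce, 92fbd81, d231fc0}.
Among these, 419cc21 is not an ancestor of any other common ancestor — it is the merge base.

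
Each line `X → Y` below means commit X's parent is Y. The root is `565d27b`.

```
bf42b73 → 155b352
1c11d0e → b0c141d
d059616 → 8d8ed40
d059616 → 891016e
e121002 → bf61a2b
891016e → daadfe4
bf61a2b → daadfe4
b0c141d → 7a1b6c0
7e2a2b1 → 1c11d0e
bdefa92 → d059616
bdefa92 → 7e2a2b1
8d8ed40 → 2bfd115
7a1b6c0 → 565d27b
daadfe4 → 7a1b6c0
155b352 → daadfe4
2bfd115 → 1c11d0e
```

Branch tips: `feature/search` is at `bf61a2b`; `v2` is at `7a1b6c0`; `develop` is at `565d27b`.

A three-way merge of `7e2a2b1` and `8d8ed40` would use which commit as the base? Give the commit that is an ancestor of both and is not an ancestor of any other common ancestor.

1c11d0e

Ancestors of 7e2a2b1: {1c11d0e, 565d27b, 7a1b6c0, 7e2a2b1, b0c141d}.
Ancestors of 8d8ed40: {1c11d0e, 2bfd115, 565d27b, 7a1b6c0, 8d8ed40, b0c141d}.
Common ancestors: {1c11d0e, 565d27b, 7a1b6c0, b0c141d}.
Among these, 1c11d0e is not an ancestor of any other common ancestor — it is the merge base.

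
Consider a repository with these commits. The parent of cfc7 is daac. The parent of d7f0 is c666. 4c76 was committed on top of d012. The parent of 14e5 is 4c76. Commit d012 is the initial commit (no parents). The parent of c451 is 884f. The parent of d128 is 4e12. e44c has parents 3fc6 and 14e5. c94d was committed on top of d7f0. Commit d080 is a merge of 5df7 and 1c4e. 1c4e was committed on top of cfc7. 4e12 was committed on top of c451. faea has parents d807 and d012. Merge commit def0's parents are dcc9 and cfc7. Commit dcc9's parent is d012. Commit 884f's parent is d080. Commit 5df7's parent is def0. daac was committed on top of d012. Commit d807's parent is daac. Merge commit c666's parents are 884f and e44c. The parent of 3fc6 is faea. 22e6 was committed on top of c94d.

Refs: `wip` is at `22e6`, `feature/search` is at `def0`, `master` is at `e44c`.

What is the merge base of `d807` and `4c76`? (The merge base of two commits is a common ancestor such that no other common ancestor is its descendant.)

d012

Ancestors of d807: {d012, d807, daac}.
Ancestors of 4c76: {4c76, d012}.
Common ancestors: {d012}.
The only common ancestor is d012, so it is the merge base.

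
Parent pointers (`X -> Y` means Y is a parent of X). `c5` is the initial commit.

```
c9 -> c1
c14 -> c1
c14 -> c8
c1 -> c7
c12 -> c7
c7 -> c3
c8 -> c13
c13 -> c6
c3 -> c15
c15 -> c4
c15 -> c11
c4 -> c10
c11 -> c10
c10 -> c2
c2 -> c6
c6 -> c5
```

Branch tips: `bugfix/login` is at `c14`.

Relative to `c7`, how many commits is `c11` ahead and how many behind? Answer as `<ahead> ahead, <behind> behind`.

Reachable from c11: {c10, c11, c2, c5, c6}.
Reachable from c7: {c10, c11, c15, c2, c3, c4, c5, c6, c7}.
Only in c11's history (ahead): {} — 0.
Only in c7's history (behind): {c15, c3, c4, c7} — 4.

0 ahead, 4 behind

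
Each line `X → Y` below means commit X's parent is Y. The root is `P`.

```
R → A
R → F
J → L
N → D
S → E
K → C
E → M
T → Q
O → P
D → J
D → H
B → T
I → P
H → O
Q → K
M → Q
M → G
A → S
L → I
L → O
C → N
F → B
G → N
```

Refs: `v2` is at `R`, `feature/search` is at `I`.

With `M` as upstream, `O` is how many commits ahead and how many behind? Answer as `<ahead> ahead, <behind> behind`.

0 ahead, 11 behind

Reachable from O: {O, P}.
Reachable from M: {C, D, G, H, I, J, K, L, M, N, O, P, Q}.
Only in O's history (ahead): {} — 0.
Only in M's history (behind): {C, D, G, H, I, J, K, L, M, N, Q} — 11.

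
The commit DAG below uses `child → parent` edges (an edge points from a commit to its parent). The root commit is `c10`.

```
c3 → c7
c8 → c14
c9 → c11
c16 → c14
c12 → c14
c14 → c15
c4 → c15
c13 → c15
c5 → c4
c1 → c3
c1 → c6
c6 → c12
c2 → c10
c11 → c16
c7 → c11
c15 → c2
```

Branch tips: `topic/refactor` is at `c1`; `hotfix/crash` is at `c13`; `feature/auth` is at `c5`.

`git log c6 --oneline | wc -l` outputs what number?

6

Walking parent pointers from c6: reachable set = {c10, c12, c14, c15, c2, c6}.
That is 6 commits.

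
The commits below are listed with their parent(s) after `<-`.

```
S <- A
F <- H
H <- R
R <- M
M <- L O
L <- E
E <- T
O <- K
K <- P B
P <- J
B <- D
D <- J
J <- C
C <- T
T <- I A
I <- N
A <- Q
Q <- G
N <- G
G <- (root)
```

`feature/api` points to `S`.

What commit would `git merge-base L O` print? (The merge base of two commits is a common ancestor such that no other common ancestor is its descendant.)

T

Ancestors of L: {A, E, G, I, L, N, Q, T}.
Ancestors of O: {A, B, C, D, G, I, J, K, N, O, P, Q, T}.
Common ancestors: {A, G, I, N, Q, T}.
Among these, T is not an ancestor of any other common ancestor — it is the merge base.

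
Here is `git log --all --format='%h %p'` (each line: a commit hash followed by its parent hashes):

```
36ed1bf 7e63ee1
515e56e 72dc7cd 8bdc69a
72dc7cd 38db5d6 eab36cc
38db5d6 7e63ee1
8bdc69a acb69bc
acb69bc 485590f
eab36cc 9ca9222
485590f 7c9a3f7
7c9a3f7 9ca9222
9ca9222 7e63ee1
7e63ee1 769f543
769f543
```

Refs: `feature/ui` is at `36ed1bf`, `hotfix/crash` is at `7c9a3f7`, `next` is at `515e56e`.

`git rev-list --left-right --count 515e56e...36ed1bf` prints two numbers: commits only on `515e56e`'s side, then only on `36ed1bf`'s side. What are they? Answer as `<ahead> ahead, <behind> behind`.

Reachable from 515e56e: {38db5d6, 485590f, 515e56e, 72dc7cd, 769f543, 7c9a3f7, 7e63ee1, 8bdc69a, 9ca9222, acb69bc, eab36cc}.
Reachable from 36ed1bf: {36ed1bf, 769f543, 7e63ee1}.
Only in 515e56e's history (ahead): {38db5d6, 485590f, 515e56e, 72dc7cd, 7c9a3f7, 8bdc69a, 9ca9222, acb69bc, eab36cc} — 9.
Only in 36ed1bf's history (behind): {36ed1bf} — 1.

9 ahead, 1 behind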